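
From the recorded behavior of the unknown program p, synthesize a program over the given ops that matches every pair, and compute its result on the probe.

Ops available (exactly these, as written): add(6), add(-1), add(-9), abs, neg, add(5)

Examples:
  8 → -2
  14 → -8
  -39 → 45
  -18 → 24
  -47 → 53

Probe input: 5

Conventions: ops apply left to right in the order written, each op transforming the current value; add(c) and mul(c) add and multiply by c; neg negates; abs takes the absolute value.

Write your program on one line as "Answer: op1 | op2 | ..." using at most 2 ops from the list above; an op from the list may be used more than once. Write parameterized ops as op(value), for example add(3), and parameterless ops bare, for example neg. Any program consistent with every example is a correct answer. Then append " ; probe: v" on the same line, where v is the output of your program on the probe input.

neg | add(6) ; probe: 1

Check, running the answer program on each example:
  8 -> -8 -> -2
  14 -> -14 -> -8
  -39 -> 39 -> 45
  -18 -> 18 -> 24
  -47 -> 47 -> 53
  probe: 5 -> -5 -> 1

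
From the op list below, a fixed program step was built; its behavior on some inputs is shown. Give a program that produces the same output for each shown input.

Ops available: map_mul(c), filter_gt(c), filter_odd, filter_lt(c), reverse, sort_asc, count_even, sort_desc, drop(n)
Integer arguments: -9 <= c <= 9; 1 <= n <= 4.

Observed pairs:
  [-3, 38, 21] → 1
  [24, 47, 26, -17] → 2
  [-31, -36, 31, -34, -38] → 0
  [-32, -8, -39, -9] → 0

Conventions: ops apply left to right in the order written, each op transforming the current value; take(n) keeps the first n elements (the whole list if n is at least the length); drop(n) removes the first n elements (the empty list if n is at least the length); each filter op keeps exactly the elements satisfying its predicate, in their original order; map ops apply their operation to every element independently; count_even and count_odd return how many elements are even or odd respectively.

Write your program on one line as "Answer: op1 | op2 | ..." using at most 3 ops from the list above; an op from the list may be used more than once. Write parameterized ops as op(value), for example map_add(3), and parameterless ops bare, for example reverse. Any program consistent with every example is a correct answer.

filter_gt(7) | reverse | count_even

Check, running the answer program on each example:
  [-3, 38, 21] -> [38, 21] -> [21, 38] -> 1
  [24, 47, 26, -17] -> [24, 47, 26] -> [26, 47, 24] -> 2
  [-31, -36, 31, -34, -38] -> [31] -> [31] -> 0
  [-32, -8, -39, -9] -> [] -> [] -> 0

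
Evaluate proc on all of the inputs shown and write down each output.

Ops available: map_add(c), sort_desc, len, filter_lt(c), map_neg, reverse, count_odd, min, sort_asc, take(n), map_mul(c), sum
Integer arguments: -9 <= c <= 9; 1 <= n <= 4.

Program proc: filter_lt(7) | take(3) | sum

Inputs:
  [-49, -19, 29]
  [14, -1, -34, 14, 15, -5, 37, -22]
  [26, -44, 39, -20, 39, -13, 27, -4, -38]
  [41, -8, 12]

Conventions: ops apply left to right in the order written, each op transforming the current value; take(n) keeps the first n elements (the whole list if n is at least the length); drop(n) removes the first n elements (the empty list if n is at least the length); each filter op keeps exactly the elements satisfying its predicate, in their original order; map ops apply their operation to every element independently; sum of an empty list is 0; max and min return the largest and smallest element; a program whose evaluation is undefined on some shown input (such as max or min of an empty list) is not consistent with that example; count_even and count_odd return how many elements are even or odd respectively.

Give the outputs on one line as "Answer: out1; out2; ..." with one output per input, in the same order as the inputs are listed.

-68; -40; -77; -8

Execution, op by op:
  [-49, -19, 29] -> [-49, -19] -> [-49, -19] -> -68
  [14, -1, -34, 14, 15, -5, 37, -22] -> [-1, -34, -5, -22] -> [-1, -34, -5] -> -40
  [26, -44, 39, -20, 39, -13, 27, -4, -38] -> [-44, -20, -13, -4, -38] -> [-44, -20, -13] -> -77
  [41, -8, 12] -> [-8] -> [-8] -> -8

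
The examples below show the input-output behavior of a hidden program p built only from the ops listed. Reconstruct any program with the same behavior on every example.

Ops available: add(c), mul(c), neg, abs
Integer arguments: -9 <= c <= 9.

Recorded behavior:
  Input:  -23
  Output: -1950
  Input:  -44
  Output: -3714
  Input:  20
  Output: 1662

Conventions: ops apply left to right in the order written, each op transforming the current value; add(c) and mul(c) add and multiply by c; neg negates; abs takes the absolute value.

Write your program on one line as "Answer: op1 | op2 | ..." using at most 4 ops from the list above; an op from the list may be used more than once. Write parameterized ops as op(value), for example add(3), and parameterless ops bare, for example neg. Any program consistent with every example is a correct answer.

mul(7) | mul(4) | add(-6) | mul(3)

Check, running the answer program on each example:
  -23 -> -161 -> -644 -> -650 -> -1950
  -44 -> -308 -> -1232 -> -1238 -> -3714
  20 -> 140 -> 560 -> 554 -> 1662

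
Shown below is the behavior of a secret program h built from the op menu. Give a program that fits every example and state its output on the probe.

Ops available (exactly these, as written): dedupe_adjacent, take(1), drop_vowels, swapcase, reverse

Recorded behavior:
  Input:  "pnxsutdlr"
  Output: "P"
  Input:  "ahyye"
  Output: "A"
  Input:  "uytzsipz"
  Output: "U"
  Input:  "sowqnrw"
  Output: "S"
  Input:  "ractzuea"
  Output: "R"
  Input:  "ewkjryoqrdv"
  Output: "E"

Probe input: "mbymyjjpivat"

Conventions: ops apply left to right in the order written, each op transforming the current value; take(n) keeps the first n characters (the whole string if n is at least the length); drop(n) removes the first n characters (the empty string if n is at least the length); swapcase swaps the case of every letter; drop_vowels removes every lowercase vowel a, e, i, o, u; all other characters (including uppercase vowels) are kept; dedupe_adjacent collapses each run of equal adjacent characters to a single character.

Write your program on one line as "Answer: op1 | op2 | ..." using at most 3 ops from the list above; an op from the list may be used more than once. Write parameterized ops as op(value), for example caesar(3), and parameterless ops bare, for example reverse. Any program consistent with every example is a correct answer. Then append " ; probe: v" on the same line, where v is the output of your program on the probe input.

dedupe_adjacent | take(1) | swapcase ; probe: "M"

Check, running the answer program on each example:
  "pnxsutdlr" -> "pnxsutdlr" -> "p" -> "P"
  "ahyye" -> "ahye" -> "a" -> "A"
  "uytzsipz" -> "uytzsipz" -> "u" -> "U"
  "sowqnrw" -> "sowqnrw" -> "s" -> "S"
  "ractzuea" -> "ractzuea" -> "r" -> "R"
  "ewkjryoqrdv" -> "ewkjryoqrdv" -> "e" -> "E"
  probe: "mbymyjjpivat" -> "mbymyjpivat" -> "m" -> "M"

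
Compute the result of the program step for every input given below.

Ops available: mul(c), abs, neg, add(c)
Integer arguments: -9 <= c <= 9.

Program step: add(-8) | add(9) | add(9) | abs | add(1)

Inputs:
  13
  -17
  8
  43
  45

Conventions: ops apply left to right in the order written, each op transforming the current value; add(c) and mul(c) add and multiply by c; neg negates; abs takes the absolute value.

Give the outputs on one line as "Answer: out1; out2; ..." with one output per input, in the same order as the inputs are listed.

24; 8; 19; 54; 56

Execution, op by op:
  13 -> 5 -> 14 -> 23 -> 23 -> 24
  -17 -> -25 -> -16 -> -7 -> 7 -> 8
  8 -> 0 -> 9 -> 18 -> 18 -> 19
  43 -> 35 -> 44 -> 53 -> 53 -> 54
  45 -> 37 -> 46 -> 55 -> 55 -> 56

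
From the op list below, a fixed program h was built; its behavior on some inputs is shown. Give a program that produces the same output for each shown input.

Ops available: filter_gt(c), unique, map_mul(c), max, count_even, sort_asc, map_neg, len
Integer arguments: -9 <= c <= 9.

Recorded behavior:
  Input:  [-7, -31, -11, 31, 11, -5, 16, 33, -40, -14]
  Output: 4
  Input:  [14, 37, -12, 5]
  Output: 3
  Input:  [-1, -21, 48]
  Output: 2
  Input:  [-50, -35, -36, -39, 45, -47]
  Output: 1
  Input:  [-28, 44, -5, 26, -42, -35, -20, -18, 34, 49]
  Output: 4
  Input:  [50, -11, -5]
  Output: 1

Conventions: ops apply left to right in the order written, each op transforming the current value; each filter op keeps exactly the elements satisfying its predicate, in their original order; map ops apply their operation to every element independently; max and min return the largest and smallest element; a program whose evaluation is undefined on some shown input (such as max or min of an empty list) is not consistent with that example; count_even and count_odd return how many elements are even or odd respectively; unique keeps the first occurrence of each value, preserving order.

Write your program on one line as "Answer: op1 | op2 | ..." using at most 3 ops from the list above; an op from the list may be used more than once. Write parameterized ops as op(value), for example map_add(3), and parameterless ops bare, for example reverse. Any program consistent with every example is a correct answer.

filter_gt(-3) | map_neg | len

Check, running the answer program on each example:
  [-7, -31, -11, 31, 11, -5, 16, 33, -40, -14] -> [31, 11, 16, 33] -> [-31, -11, -16, -33] -> 4
  [14, 37, -12, 5] -> [14, 37, 5] -> [-14, -37, -5] -> 3
  [-1, -21, 48] -> [-1, 48] -> [1, -48] -> 2
  [-50, -35, -36, -39, 45, -47] -> [45] -> [-45] -> 1
  [-28, 44, -5, 26, -42, -35, -20, -18, 34, 49] -> [44, 26, 34, 49] -> [-44, -26, -34, -49] -> 4
  [50, -11, -5] -> [50] -> [-50] -> 1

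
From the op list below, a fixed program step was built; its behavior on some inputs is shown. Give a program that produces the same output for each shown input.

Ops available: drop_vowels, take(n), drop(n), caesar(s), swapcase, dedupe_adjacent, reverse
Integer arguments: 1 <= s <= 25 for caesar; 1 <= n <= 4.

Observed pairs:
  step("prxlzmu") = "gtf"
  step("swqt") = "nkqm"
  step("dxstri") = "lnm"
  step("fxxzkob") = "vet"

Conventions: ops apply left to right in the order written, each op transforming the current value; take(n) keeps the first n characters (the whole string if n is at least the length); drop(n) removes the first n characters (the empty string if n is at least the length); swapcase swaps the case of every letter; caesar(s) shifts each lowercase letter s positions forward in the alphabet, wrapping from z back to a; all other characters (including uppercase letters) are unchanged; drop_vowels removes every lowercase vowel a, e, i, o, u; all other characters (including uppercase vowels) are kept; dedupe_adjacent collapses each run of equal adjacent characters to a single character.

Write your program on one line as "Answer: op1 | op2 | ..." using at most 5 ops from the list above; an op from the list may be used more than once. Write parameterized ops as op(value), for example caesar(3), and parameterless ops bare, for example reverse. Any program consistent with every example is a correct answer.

reverse | take(4) | drop_vowels | caesar(3) | caesar(17)

Check, running the answer program on each example:
  "prxlzmu" -> "umzlxrp" -> "umzl" -> "mzl" -> "pco" -> "gtf"
  "swqt" -> "tqws" -> "tqws" -> "tqws" -> "wtzv" -> "nkqm"
  "dxstri" -> "irtsxd" -> "irts" -> "rts" -> "uwv" -> "lnm"
  "fxxzkob" -> "bokzxxf" -> "bokz" -> "bkz" -> "enc" -> "vet"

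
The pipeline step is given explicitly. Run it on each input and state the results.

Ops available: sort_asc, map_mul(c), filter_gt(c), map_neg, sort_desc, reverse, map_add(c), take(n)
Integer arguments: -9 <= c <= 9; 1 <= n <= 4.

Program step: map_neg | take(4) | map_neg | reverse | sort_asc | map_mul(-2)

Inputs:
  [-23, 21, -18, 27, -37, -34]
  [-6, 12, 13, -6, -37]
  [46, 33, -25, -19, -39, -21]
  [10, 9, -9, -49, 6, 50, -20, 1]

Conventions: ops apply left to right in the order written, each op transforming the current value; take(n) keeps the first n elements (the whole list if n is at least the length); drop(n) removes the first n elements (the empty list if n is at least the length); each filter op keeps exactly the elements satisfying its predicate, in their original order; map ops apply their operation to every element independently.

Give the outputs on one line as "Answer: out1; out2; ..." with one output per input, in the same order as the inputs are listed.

Execution, op by op:
  [-23, 21, -18, 27, -37, -34] -> [23, -21, 18, -27, 37, 34] -> [23, -21, 18, -27] -> [-23, 21, -18, 27] -> [27, -18, 21, -23] -> [-23, -18, 21, 27] -> [46, 36, -42, -54]
  [-6, 12, 13, -6, -37] -> [6, -12, -13, 6, 37] -> [6, -12, -13, 6] -> [-6, 12, 13, -6] -> [-6, 13, 12, -6] -> [-6, -6, 12, 13] -> [12, 12, -24, -26]
  [46, 33, -25, -19, -39, -21] -> [-46, -33, 25, 19, 39, 21] -> [-46, -33, 25, 19] -> [46, 33, -25, -19] -> [-19, -25, 33, 46] -> [-25, -19, 33, 46] -> [50, 38, -66, -92]
  [10, 9, -9, -49, 6, 50, -20, 1] -> [-10, -9, 9, 49, -6, -50, 20, -1] -> [-10, -9, 9, 49] -> [10, 9, -9, -49] -> [-49, -9, 9, 10] -> [-49, -9, 9, 10] -> [98, 18, -18, -20]

[46, 36, -42, -54]; [12, 12, -24, -26]; [50, 38, -66, -92]; [98, 18, -18, -20]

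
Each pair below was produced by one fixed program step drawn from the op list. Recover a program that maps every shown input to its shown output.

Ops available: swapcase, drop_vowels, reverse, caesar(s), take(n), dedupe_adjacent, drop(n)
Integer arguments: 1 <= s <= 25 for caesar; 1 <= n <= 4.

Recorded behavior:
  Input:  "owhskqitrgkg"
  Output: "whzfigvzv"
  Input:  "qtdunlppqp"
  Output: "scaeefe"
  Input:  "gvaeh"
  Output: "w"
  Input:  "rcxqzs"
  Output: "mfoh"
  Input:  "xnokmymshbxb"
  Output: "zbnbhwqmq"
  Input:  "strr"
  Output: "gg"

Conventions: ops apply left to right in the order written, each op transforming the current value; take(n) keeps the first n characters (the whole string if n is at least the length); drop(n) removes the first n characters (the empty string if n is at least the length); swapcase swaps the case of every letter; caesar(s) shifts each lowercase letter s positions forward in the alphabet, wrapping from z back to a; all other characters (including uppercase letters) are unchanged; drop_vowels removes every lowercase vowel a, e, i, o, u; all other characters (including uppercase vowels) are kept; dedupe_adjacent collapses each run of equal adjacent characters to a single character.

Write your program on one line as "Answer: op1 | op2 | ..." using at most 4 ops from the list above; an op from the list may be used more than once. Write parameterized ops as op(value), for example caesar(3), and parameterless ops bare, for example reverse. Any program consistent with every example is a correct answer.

drop(2) | drop_vowels | caesar(15)

Check, running the answer program on each example:
  "owhskqitrgkg" -> "hskqitrgkg" -> "hskqtrgkg" -> "whzfigvzv"
  "qtdunlppqp" -> "dunlppqp" -> "dnlppqp" -> "scaeefe"
  "gvaeh" -> "aeh" -> "h" -> "w"
  "rcxqzs" -> "xqzs" -> "xqzs" -> "mfoh"
  "xnokmymshbxb" -> "okmymshbxb" -> "kmymshbxb" -> "zbnbhwqmq"
  "strr" -> "rr" -> "rr" -> "gg"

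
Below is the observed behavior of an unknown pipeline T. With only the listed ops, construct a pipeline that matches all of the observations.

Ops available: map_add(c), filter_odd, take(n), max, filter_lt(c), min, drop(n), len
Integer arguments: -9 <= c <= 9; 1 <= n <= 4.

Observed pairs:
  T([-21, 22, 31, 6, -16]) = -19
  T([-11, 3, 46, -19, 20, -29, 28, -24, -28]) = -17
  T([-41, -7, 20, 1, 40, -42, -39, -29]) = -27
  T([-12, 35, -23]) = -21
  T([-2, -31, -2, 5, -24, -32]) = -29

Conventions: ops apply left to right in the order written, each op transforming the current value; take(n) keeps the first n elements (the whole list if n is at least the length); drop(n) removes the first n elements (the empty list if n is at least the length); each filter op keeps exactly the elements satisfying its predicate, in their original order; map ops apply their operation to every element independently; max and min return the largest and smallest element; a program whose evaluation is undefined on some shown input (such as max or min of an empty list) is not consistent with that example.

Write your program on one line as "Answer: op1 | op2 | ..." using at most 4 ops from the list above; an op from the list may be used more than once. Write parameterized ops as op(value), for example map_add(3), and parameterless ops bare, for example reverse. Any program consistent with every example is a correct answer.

filter_odd | map_add(2) | filter_lt(-9) | max

Check, running the answer program on each example:
  [-21, 22, 31, 6, -16] -> [-21, 31] -> [-19, 33] -> [-19] -> -19
  [-11, 3, 46, -19, 20, -29, 28, -24, -28] -> [-11, 3, -19, -29] -> [-9, 5, -17, -27] -> [-17, -27] -> -17
  [-41, -7, 20, 1, 40, -42, -39, -29] -> [-41, -7, 1, -39, -29] -> [-39, -5, 3, -37, -27] -> [-39, -37, -27] -> -27
  [-12, 35, -23] -> [35, -23] -> [37, -21] -> [-21] -> -21
  [-2, -31, -2, 5, -24, -32] -> [-31, 5] -> [-29, 7] -> [-29] -> -29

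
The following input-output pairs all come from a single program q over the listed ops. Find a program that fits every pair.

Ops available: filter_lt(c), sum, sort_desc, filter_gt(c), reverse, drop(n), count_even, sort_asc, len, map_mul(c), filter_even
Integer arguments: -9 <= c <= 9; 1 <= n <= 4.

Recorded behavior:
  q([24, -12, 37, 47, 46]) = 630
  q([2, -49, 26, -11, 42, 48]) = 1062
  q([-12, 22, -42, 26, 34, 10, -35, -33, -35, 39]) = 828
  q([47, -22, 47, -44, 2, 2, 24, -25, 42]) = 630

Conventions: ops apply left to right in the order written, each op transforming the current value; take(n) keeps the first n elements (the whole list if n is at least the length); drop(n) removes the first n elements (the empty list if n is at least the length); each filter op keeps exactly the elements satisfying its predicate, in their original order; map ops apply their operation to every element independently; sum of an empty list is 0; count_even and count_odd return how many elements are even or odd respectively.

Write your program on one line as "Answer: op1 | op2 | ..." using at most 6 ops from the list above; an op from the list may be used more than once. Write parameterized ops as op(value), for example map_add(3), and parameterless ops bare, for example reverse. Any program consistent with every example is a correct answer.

map_mul(9) | filter_gt(3) | filter_even | sort_desc | sum

Check, running the answer program on each example:
  [24, -12, 37, 47, 46] -> [216, -108, 333, 423, 414] -> [216, 333, 423, 414] -> [216, 414] -> [414, 216] -> 630
  [2, -49, 26, -11, 42, 48] -> [18, -441, 234, -99, 378, 432] -> [18, 234, 378, 432] -> [18, 234, 378, 432] -> [432, 378, 234, 18] -> 1062
  [-12, 22, -42, 26, 34, 10, -35, -33, -35, 39] -> [-108, 198, -378, 234, 306, 90, -315, -297, -315, 351] -> [198, 234, 306, 90, 351] -> [198, 234, 306, 90] -> [306, 234, 198, 90] -> 828
  [47, -22, 47, -44, 2, 2, 24, -25, 42] -> [423, -198, 423, -396, 18, 18, 216, -225, 378] -> [423, 423, 18, 18, 216, 378] -> [18, 18, 216, 378] -> [378, 216, 18, 18] -> 630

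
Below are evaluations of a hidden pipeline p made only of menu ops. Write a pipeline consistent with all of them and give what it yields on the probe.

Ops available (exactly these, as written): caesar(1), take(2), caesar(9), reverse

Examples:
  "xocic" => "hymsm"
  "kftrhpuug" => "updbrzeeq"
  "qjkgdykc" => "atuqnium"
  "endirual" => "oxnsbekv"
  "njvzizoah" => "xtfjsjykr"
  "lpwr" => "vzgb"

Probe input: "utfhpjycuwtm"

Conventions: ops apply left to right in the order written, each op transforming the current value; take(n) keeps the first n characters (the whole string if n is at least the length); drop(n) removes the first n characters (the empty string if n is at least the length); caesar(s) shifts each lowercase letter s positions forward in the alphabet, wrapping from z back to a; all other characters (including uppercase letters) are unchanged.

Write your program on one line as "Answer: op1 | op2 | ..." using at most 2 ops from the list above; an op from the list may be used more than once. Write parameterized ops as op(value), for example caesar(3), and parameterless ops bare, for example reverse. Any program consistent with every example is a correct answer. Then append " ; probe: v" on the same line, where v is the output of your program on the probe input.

caesar(1) | caesar(9) ; probe: "edprztimegdw"

Check, running the answer program on each example:
  "xocic" -> "ypdjd" -> "hymsm"
  "kftrhpuug" -> "lgusiqvvh" -> "updbrzeeq"
  "qjkgdykc" -> "rklhezld" -> "atuqnium"
  "endirual" -> "foejsvbm" -> "oxnsbekv"
  "njvzizoah" -> "okwajapbi" -> "xtfjsjykr"
  "lpwr" -> "mqxs" -> "vzgb"
  probe: "utfhpjycuwtm" -> "vugiqkzdvxun" -> "edprztimegdw"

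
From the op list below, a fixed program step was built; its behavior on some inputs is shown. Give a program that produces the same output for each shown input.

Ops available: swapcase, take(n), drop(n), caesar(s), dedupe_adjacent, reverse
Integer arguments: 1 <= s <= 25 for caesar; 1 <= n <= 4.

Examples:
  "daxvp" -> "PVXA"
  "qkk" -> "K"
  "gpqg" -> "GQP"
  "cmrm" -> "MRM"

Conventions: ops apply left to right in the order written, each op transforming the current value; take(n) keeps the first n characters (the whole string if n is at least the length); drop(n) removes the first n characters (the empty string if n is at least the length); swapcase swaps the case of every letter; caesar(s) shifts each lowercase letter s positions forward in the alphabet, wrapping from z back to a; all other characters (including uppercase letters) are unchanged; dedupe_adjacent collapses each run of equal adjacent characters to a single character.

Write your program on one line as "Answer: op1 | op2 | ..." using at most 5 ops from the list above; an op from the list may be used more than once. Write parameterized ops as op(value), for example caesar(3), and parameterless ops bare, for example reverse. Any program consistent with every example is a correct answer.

drop(1) | dedupe_adjacent | reverse | swapcase

Check, running the answer program on each example:
  "daxvp" -> "axvp" -> "axvp" -> "pvxa" -> "PVXA"
  "qkk" -> "kk" -> "k" -> "k" -> "K"
  "gpqg" -> "pqg" -> "pqg" -> "gqp" -> "GQP"
  "cmrm" -> "mrm" -> "mrm" -> "mrm" -> "MRM"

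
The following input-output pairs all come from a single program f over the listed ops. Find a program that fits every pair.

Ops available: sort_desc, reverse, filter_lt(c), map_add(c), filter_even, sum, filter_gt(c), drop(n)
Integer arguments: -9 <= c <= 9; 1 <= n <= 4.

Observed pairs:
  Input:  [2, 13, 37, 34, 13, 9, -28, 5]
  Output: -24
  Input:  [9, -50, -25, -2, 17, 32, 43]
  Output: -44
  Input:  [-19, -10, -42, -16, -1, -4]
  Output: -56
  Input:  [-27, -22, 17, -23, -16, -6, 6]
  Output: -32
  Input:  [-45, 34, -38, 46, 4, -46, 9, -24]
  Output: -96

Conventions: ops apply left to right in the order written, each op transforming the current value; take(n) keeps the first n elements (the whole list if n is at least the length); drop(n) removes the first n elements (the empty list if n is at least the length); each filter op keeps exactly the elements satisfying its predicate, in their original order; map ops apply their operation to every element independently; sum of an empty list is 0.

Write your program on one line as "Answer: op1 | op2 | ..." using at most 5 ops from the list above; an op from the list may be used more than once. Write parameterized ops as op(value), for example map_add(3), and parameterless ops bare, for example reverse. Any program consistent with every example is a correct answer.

filter_even | filter_lt(0) | map_add(4) | sum

Check, running the answer program on each example:
  [2, 13, 37, 34, 13, 9, -28, 5] -> [2, 34, -28] -> [-28] -> [-24] -> -24
  [9, -50, -25, -2, 17, 32, 43] -> [-50, -2, 32] -> [-50, -2] -> [-46, 2] -> -44
  [-19, -10, -42, -16, -1, -4] -> [-10, -42, -16, -4] -> [-10, -42, -16, -4] -> [-6, -38, -12, 0] -> -56
  [-27, -22, 17, -23, -16, -6, 6] -> [-22, -16, -6, 6] -> [-22, -16, -6] -> [-18, -12, -2] -> -32
  [-45, 34, -38, 46, 4, -46, 9, -24] -> [34, -38, 46, 4, -46, -24] -> [-38, -46, -24] -> [-34, -42, -20] -> -96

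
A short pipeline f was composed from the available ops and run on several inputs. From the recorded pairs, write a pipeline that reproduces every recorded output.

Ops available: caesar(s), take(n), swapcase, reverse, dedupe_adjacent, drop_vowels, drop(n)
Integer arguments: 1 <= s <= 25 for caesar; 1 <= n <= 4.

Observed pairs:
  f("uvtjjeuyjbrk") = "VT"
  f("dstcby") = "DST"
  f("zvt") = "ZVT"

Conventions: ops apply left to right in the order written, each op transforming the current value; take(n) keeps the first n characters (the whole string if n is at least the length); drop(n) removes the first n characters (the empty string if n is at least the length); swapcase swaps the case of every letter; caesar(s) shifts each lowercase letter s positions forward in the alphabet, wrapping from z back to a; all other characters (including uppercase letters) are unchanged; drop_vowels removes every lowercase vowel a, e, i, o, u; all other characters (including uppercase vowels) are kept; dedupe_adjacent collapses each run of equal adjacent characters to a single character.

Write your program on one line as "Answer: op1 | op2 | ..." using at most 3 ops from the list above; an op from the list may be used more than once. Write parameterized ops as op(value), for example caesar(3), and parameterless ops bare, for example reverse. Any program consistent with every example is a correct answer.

take(3) | drop_vowels | swapcase

Check, running the answer program on each example:
  "uvtjjeuyjbrk" -> "uvt" -> "vt" -> "VT"
  "dstcby" -> "dst" -> "dst" -> "DST"
  "zvt" -> "zvt" -> "zvt" -> "ZVT"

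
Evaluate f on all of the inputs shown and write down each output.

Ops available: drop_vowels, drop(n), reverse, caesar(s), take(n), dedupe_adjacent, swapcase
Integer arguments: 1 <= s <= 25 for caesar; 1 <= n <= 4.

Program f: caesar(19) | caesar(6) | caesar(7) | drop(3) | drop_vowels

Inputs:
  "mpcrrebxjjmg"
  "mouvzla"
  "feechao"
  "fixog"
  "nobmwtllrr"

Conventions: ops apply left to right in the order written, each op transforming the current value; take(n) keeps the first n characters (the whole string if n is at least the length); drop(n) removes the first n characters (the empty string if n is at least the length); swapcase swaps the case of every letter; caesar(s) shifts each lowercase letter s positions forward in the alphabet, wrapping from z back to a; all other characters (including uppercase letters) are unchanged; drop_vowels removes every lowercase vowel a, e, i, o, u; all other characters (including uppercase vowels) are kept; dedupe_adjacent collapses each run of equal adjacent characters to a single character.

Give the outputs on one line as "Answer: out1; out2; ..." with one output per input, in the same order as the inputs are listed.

Execution, op by op:
  "mpcrrebxjjmg" -> "fivkkxuqccfz" -> "lobqqdawiilf" -> "svixxkhdppsm" -> "xxkhdppsm" -> "xxkhdppsm"
  "mouvzla" -> "fhnoset" -> "lntuykz" -> "suabfrg" -> "bfrg" -> "bfrg"
  "feechao" -> "yxxvath" -> "eddbgzn" -> "lkkingu" -> "ingu" -> "ng"
  "fixog" -> "ybqhz" -> "ehwnf" -> "lodum" -> "um" -> "m"
  "nobmwtllrr" -> "ghufpmeekk" -> "mnalvskkqq" -> "tuhsczrrxx" -> "sczrrxx" -> "sczrrxx"

"xxkhdppsm"; "bfrg"; "ng"; "m"; "sczrrxx"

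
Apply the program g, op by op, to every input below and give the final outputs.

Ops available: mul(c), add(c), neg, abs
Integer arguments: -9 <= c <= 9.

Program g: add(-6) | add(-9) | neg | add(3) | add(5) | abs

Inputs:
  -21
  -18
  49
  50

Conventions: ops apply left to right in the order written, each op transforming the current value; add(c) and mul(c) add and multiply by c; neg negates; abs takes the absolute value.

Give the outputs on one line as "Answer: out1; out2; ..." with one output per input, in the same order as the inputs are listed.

44; 41; 26; 27

Execution, op by op:
  -21 -> -27 -> -36 -> 36 -> 39 -> 44 -> 44
  -18 -> -24 -> -33 -> 33 -> 36 -> 41 -> 41
  49 -> 43 -> 34 -> -34 -> -31 -> -26 -> 26
  50 -> 44 -> 35 -> -35 -> -32 -> -27 -> 27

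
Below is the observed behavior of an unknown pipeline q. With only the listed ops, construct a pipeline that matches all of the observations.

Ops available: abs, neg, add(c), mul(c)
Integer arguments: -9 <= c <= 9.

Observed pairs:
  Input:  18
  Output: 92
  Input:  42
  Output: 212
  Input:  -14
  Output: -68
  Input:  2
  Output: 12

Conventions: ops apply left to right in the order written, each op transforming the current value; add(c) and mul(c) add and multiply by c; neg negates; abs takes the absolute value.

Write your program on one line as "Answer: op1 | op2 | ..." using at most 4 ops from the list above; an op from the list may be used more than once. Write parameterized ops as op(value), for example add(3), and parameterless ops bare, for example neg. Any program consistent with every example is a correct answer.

mul(-5) | add(-9) | add(7) | mul(-1)

Check, running the answer program on each example:
  18 -> -90 -> -99 -> -92 -> 92
  42 -> -210 -> -219 -> -212 -> 212
  -14 -> 70 -> 61 -> 68 -> -68
  2 -> -10 -> -19 -> -12 -> 12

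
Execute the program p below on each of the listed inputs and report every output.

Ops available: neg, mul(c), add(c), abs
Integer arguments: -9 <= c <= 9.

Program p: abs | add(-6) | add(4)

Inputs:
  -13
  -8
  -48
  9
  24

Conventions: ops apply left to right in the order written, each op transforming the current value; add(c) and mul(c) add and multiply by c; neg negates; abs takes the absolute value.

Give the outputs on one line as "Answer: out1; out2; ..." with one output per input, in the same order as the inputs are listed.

Execution, op by op:
  -13 -> 13 -> 7 -> 11
  -8 -> 8 -> 2 -> 6
  -48 -> 48 -> 42 -> 46
  9 -> 9 -> 3 -> 7
  24 -> 24 -> 18 -> 22

11; 6; 46; 7; 22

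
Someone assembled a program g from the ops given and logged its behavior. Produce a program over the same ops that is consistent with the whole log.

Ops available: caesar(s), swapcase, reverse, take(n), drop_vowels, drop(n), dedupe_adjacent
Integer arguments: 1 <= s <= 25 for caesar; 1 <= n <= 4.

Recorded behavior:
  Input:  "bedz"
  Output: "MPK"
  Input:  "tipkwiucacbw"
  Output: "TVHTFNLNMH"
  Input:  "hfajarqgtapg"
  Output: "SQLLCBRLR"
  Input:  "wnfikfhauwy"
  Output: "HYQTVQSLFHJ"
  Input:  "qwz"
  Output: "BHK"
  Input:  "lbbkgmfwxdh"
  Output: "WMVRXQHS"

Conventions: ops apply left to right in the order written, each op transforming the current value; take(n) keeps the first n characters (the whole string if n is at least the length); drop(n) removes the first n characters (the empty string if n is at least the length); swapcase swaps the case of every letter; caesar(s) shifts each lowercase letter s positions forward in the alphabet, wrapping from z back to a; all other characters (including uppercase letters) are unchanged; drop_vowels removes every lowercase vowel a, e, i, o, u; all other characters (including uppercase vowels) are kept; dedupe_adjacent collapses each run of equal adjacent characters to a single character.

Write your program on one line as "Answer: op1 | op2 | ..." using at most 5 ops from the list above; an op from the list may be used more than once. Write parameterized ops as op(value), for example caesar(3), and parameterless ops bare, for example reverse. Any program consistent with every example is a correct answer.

caesar(11) | dedupe_adjacent | drop_vowels | swapcase

Check, running the answer program on each example:
  "bedz" -> "mpok" -> "mpok" -> "mpk" -> "MPK"
  "tipkwiucacbw" -> "etavhtfnlnmh" -> "etavhtfnlnmh" -> "tvhtfnlnmh" -> "TVHTFNLNMH"
  "hfajarqgtapg" -> "sqlulcbrelar" -> "sqlulcbrelar" -> "sqllcbrlr" -> "SQLLCBRLR"
  "wnfikfhauwy" -> "hyqtvqslfhj" -> "hyqtvqslfhj" -> "hyqtvqslfhj" -> "HYQTVQSLFHJ"
  "qwz" -> "bhk" -> "bhk" -> "bhk" -> "BHK"
  "lbbkgmfwxdh" -> "wmmvrxqhios" -> "wmvrxqhios" -> "wmvrxqhs" -> "WMVRXQHS"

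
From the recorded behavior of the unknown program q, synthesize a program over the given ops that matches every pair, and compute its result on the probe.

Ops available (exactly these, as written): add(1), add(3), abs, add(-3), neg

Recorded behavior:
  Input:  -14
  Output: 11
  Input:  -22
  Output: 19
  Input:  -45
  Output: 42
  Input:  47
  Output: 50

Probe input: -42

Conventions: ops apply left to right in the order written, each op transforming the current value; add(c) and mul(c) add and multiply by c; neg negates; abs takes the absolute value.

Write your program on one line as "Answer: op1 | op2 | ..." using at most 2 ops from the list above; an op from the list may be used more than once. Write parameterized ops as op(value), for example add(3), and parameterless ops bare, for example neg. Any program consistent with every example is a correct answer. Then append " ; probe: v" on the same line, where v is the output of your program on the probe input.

add(3) | abs ; probe: 39

Check, running the answer program on each example:
  -14 -> -11 -> 11
  -22 -> -19 -> 19
  -45 -> -42 -> 42
  47 -> 50 -> 50
  probe: -42 -> -39 -> 39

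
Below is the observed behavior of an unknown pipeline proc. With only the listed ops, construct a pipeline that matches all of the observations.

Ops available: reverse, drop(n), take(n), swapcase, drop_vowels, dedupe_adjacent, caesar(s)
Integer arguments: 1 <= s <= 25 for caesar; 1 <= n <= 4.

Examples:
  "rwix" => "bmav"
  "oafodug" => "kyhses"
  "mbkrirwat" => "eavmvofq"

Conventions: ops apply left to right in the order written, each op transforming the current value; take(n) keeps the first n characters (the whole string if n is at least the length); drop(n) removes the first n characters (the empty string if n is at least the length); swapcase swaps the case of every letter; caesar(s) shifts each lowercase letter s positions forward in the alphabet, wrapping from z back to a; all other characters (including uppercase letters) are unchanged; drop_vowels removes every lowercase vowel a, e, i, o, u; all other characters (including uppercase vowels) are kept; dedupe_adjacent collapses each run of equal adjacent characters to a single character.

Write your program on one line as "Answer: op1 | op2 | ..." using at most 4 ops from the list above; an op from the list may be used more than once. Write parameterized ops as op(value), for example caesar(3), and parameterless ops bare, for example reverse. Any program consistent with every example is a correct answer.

reverse | caesar(15) | drop_vowels | caesar(15)

Check, running the answer program on each example:
  "rwix" -> "xiwr" -> "mxlg" -> "mxlg" -> "bmav"
  "oafodug" -> "gudofao" -> "vjsdupd" -> "vjsdpd" -> "kyhses"
  "mbkrirwat" -> "tawrirkbm" -> "iplgxgzqb" -> "plgxgzqb" -> "eavmvofq"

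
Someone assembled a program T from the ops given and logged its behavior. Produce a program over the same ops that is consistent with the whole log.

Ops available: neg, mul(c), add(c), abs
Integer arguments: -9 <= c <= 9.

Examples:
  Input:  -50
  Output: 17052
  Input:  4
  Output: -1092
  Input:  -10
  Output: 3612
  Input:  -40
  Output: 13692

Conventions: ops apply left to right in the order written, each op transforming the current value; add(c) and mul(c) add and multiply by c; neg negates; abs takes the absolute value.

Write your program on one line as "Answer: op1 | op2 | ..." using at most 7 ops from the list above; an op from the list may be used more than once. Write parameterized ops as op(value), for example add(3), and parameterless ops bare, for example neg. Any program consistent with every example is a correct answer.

mul(-6) | add(9) | mul(-2) | add(9) | mul(-4) | mul(7)

Check, running the answer program on each example:
  -50 -> 300 -> 309 -> -618 -> -609 -> 2436 -> 17052
  4 -> -24 -> -15 -> 30 -> 39 -> -156 -> -1092
  -10 -> 60 -> 69 -> -138 -> -129 -> 516 -> 3612
  -40 -> 240 -> 249 -> -498 -> -489 -> 1956 -> 13692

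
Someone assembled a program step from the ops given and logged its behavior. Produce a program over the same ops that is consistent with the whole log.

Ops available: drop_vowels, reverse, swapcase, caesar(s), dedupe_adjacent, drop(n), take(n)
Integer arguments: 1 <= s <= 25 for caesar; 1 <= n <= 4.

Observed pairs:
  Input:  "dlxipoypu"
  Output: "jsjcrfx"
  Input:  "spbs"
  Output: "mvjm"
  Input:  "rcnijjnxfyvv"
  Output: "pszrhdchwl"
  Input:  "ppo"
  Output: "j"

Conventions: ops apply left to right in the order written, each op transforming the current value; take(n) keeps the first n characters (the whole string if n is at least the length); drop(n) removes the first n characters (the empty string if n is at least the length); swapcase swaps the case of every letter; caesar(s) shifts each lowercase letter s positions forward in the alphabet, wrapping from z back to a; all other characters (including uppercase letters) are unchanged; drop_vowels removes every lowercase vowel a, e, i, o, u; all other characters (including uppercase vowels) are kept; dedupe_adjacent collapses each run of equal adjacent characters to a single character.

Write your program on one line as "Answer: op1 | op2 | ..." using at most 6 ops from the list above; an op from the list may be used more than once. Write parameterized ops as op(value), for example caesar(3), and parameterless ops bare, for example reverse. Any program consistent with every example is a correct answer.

reverse | caesar(5) | caesar(15) | dedupe_adjacent | drop_vowels

Check, running the answer program on each example:
  "dlxipoypu" -> "upyopixld" -> "zudtuncqi" -> "ojsijcrfx" -> "ojsijcrfx" -> "jsjcrfx"
  "spbs" -> "sbps" -> "xgux" -> "mvjm" -> "mvjm" -> "mvjm"
  "rcnijjnxfyvv" -> "vvyfxnjjincr" -> "aadkcsoonshw" -> "ppszrhddchwl" -> "pszrhdchwl" -> "pszrhdchwl"
  "ppo" -> "opp" -> "tuu" -> "ijj" -> "ij" -> "j"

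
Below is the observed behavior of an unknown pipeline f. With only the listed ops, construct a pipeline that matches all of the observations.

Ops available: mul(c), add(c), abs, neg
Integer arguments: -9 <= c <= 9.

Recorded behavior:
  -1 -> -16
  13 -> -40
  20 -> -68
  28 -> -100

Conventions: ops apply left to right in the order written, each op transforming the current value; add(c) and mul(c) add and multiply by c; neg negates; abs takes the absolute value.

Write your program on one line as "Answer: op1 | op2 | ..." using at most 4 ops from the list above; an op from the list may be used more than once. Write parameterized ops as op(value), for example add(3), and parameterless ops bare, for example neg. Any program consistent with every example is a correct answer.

add(-3) | abs | mul(4) | neg

Check, running the answer program on each example:
  -1 -> -4 -> 4 -> 16 -> -16
  13 -> 10 -> 10 -> 40 -> -40
  20 -> 17 -> 17 -> 68 -> -68
  28 -> 25 -> 25 -> 100 -> -100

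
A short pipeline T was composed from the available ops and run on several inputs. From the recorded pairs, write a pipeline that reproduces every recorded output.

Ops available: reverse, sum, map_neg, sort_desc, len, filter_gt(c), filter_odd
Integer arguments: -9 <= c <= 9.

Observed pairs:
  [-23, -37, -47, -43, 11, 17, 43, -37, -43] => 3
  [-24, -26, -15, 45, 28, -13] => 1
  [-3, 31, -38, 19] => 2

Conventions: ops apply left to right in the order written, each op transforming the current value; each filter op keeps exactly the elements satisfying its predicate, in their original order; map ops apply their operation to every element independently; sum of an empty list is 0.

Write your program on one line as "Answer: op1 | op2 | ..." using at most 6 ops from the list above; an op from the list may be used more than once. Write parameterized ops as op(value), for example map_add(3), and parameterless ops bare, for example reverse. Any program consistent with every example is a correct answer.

reverse | sort_desc | filter_odd | filter_gt(6) | len

Check, running the answer program on each example:
  [-23, -37, -47, -43, 11, 17, 43, -37, -43] -> [-43, -37, 43, 17, 11, -43, -47, -37, -23] -> [43, 17, 11, -23, -37, -37, -43, -43, -47] -> [43, 17, 11, -23, -37, -37, -43, -43, -47] -> [43, 17, 11] -> 3
  [-24, -26, -15, 45, 28, -13] -> [-13, 28, 45, -15, -26, -24] -> [45, 28, -13, -15, -24, -26] -> [45, -13, -15] -> [45] -> 1
  [-3, 31, -38, 19] -> [19, -38, 31, -3] -> [31, 19, -3, -38] -> [31, 19, -3] -> [31, 19] -> 2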